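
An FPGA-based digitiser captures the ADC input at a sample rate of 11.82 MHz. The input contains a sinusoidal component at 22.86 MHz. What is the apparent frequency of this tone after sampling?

22.86 MHz mod fs = 11.04 MHz.
11.04 MHz > fs/2 = 5.91 MHz, folds to fs − 11.04 MHz = 0.78 MHz.

0.78 MHz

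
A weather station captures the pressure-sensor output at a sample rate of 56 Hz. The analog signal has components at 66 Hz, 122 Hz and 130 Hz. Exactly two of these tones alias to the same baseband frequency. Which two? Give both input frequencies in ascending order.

66 Hz, 122 Hz

fs/2 = 28 Hz.
66 Hz mod fs = 10 Hz.
10 Hz ≤ fs/2 = 28 Hz, appears at 10 Hz.
122 Hz mod fs = 10 Hz.
10 Hz ≤ fs/2 = 28 Hz, appears at 10 Hz.
130 Hz mod fs = 18 Hz.
18 Hz ≤ fs/2 = 28 Hz, appears at 18 Hz.
66 Hz and 122 Hz both map to 10 Hz.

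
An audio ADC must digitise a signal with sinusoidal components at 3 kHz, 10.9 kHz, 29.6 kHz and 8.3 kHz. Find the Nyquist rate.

Highest-frequency component: 29.6 kHz.
Nyquist rate = 2 × 29.6 kHz = 59.2 kHz.

59.2 kHz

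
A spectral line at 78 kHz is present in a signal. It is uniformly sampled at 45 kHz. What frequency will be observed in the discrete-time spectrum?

78 kHz mod fs = 33 kHz.
33 kHz > fs/2 = 22.5 kHz, folds to fs − 33 kHz = 12 kHz.

12 kHz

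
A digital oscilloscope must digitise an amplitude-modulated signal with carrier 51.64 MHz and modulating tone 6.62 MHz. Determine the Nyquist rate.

116.52 MHz

AM sidebands sit at fc ± fm = 45.02 MHz and 58.26 MHz.
Highest-frequency component: 58.26 MHz.
Nyquist rate = 2 × 58.26 MHz = 116.52 MHz.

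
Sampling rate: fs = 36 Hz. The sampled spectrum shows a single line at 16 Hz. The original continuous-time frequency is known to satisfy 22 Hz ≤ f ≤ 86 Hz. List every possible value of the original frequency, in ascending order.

Frequencies that alias to 16 Hz are k·fs ± 16 Hz for integer k ≥ 0.
k=0: 16 Hz.
k=1: 20 Hz, 52 Hz.
k=2: 56 Hz, 88 Hz.
k=3: 92 Hz, 124 Hz.
Within [22 Hz, 86 Hz]: 52 Hz, 56 Hz.

52 Hz, 56 Hz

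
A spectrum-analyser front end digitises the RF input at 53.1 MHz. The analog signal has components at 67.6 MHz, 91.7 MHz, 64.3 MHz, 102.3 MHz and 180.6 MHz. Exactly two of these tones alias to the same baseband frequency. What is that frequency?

14.5 MHz

fs/2 = 26.55 MHz.
67.6 MHz mod fs = 14.5 MHz.
14.5 MHz ≤ fs/2 = 26.55 MHz, appears at 14.5 MHz.
91.7 MHz mod fs = 38.6 MHz.
38.6 MHz > fs/2 = 26.55 MHz, folds to fs − 38.6 MHz = 14.5 MHz.
64.3 MHz mod fs = 11.2 MHz.
11.2 MHz ≤ fs/2 = 26.55 MHz, appears at 11.2 MHz.
102.3 MHz mod fs = 49.2 MHz.
49.2 MHz > fs/2 = 26.55 MHz, folds to fs − 49.2 MHz = 3.9 MHz.
180.6 MHz mod fs = 21.3 MHz.
21.3 MHz ≤ fs/2 = 26.55 MHz, appears at 21.3 MHz.
67.6 MHz and 91.7 MHz both map to 14.5 MHz.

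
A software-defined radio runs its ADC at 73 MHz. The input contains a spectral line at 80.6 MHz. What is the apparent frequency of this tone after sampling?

7.6 MHz

80.6 MHz mod fs = 7.6 MHz.
7.6 MHz ≤ fs/2 = 36.5 MHz, appears at 7.6 MHz.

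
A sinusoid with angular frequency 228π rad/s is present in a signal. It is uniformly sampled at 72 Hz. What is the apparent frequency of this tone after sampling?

30 Hz

ω = 228π rad/s → f = ω/(2π) = 114 Hz.
114 Hz mod fs = 42 Hz.
42 Hz > fs/2 = 36 Hz, folds to fs − 42 Hz = 30 Hz.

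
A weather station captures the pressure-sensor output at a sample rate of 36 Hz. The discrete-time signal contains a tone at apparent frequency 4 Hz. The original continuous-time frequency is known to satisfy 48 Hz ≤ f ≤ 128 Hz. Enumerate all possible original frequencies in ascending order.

Frequencies that alias to 4 Hz are k·fs ± 4 Hz for integer k ≥ 0.
k=0: 4 Hz.
k=1: 32 Hz, 40 Hz.
k=2: 68 Hz, 76 Hz.
k=3: 104 Hz, 112 Hz.
k=4: 140 Hz, 148 Hz.
Within [48 Hz, 128 Hz]: 68 Hz, 76 Hz, 104 Hz, 112 Hz.

68 Hz, 76 Hz, 104 Hz, 112 Hz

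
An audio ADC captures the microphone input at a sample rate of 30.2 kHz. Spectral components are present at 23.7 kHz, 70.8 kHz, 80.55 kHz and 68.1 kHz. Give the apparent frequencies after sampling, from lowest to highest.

fs/2 = 15.1 kHz.
23.7 kHz > fs/2 = 15.1 kHz, folds to fs − 23.7 kHz = 6.5 kHz.
70.8 kHz mod fs = 10.4 kHz.
10.4 kHz ≤ fs/2 = 15.1 kHz, appears at 10.4 kHz.
80.55 kHz mod fs = 20.15 kHz.
20.15 kHz > fs/2 = 15.1 kHz, folds to fs − 20.15 kHz = 10.05 kHz.
68.1 kHz mod fs = 7.7 kHz.
7.7 kHz ≤ fs/2 = 15.1 kHz, appears at 7.7 kHz.
Distinct values: {6.5 kHz, 7.7 kHz, 10.05 kHz, 10.4 kHz}.

6.5 kHz, 7.7 kHz, 10.05 kHz, 10.4 kHz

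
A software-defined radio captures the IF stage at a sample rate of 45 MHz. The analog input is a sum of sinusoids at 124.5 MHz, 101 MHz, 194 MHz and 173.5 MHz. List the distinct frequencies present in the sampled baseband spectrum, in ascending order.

6.5 MHz, 10.5 MHz, 11 MHz, 14 MHz

fs/2 = 22.5 MHz.
124.5 MHz mod fs = 34.5 MHz.
34.5 MHz > fs/2 = 22.5 MHz, folds to fs − 34.5 MHz = 10.5 MHz.
101 MHz mod fs = 11 MHz.
11 MHz ≤ fs/2 = 22.5 MHz, appears at 11 MHz.
194 MHz mod fs = 14 MHz.
14 MHz ≤ fs/2 = 22.5 MHz, appears at 14 MHz.
173.5 MHz mod fs = 38.5 MHz.
38.5 MHz > fs/2 = 22.5 MHz, folds to fs − 38.5 MHz = 6.5 MHz.
Distinct values: {6.5 MHz, 10.5 MHz, 11 MHz, 14 MHz}.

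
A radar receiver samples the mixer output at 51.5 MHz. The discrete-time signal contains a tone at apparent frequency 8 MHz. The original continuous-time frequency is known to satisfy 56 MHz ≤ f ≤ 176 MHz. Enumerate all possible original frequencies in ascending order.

59.5 MHz, 95 MHz, 111 MHz, 146.5 MHz, 162.5 MHz

Frequencies that alias to 8 MHz are k·fs ± 8 MHz for integer k ≥ 0.
k=0: 8 MHz.
k=1: 43.5 MHz, 59.5 MHz.
k=2: 95 MHz, 111 MHz.
k=3: 146.5 MHz, 162.5 MHz.
k=4: 198 MHz, 214 MHz.
Within [56 MHz, 176 MHz]: 59.5 MHz, 95 MHz, 111 MHz, 146.5 MHz, 162.5 MHz.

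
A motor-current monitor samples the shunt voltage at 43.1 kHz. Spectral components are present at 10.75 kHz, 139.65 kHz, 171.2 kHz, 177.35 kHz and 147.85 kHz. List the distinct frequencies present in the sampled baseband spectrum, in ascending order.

1.2 kHz, 4.95 kHz, 10.35 kHz, 10.75 kHz, 18.55 kHz

fs/2 = 21.55 kHz.
10.75 kHz ≤ fs/2 = 21.55 kHz, passes unchanged.
139.65 kHz mod fs = 10.35 kHz.
10.35 kHz ≤ fs/2 = 21.55 kHz, appears at 10.35 kHz.
171.2 kHz mod fs = 41.9 kHz.
41.9 kHz > fs/2 = 21.55 kHz, folds to fs − 41.9 kHz = 1.2 kHz.
177.35 kHz mod fs = 4.95 kHz.
4.95 kHz ≤ fs/2 = 21.55 kHz, appears at 4.95 kHz.
147.85 kHz mod fs = 18.55 kHz.
18.55 kHz ≤ fs/2 = 21.55 kHz, appears at 18.55 kHz.
Distinct values: {1.2 kHz, 4.95 kHz, 10.35 kHz, 10.75 kHz, 18.55 kHz}.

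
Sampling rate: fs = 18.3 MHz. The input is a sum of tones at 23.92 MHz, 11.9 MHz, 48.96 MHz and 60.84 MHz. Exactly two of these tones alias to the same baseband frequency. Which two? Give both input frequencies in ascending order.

48.96 MHz, 60.84 MHz

fs/2 = 9.15 MHz.
23.92 MHz mod fs = 5.62 MHz.
5.62 MHz ≤ fs/2 = 9.15 MHz, appears at 5.62 MHz.
11.9 MHz > fs/2 = 9.15 MHz, folds to fs − 11.9 MHz = 6.4 MHz.
48.96 MHz mod fs = 12.36 MHz.
12.36 MHz > fs/2 = 9.15 MHz, folds to fs − 12.36 MHz = 5.94 MHz.
60.84 MHz mod fs = 5.94 MHz.
5.94 MHz ≤ fs/2 = 9.15 MHz, appears at 5.94 MHz.
48.96 MHz and 60.84 MHz both map to 5.94 MHz.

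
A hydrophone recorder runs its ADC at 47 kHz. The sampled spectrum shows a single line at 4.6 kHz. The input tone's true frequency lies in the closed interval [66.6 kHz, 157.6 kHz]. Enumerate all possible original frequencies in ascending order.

Frequencies that alias to 4.6 kHz are k·fs ± 4.6 kHz for integer k ≥ 0.
k=0: 4.6 kHz.
k=1: 42.4 kHz, 51.6 kHz.
k=2: 89.4 kHz, 98.6 kHz.
k=3: 136.4 kHz, 145.6 kHz.
k=4: 183.4 kHz, 192.6 kHz.
Within [66.6 kHz, 157.6 kHz]: 89.4 kHz, 98.6 kHz, 136.4 kHz, 145.6 kHz.

89.4 kHz, 98.6 kHz, 136.4 kHz, 145.6 kHz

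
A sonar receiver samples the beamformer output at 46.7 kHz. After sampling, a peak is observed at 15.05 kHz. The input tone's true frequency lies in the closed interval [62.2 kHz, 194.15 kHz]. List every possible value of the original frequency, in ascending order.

78.35 kHz, 108.45 kHz, 125.05 kHz, 155.15 kHz, 171.75 kHz

Frequencies that alias to 15.05 kHz are k·fs ± 15.05 kHz for integer k ≥ 0.
k=0: 15.05 kHz.
k=1: 31.65 kHz, 61.75 kHz.
k=2: 78.35 kHz, 108.45 kHz.
k=3: 125.05 kHz, 155.15 kHz.
k=4: 171.75 kHz, 201.85 kHz.
k=5: 218.45 kHz, 248.55 kHz.
Within [62.2 kHz, 194.15 kHz]: 78.35 kHz, 108.45 kHz, 125.05 kHz, 155.15 kHz, 171.75 kHz.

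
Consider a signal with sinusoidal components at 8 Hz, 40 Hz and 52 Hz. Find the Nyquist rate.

104 Hz

Highest-frequency component: 52 Hz.
Nyquist rate = 2 × 52 Hz = 104 Hz.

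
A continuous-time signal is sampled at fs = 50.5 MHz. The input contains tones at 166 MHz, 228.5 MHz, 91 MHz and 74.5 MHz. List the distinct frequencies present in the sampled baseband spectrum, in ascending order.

fs/2 = 25.25 MHz.
166 MHz mod fs = 14.5 MHz.
14.5 MHz ≤ fs/2 = 25.25 MHz, appears at 14.5 MHz.
228.5 MHz mod fs = 26.5 MHz.
26.5 MHz > fs/2 = 25.25 MHz, folds to fs − 26.5 MHz = 24 MHz.
91 MHz mod fs = 40.5 MHz.
40.5 MHz > fs/2 = 25.25 MHz, folds to fs − 40.5 MHz = 10 MHz.
74.5 MHz mod fs = 24 MHz.
24 MHz ≤ fs/2 = 25.25 MHz, appears at 24 MHz.
Distinct values: {10 MHz, 14.5 MHz, 24 MHz}.

10 MHz, 14.5 MHz, 24 MHz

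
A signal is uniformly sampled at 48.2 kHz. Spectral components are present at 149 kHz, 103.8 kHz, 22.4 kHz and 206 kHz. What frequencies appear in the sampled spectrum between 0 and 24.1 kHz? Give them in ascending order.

fs/2 = 24.1 kHz.
149 kHz mod fs = 4.4 kHz.
4.4 kHz ≤ fs/2 = 24.1 kHz, appears at 4.4 kHz.
103.8 kHz mod fs = 7.4 kHz.
7.4 kHz ≤ fs/2 = 24.1 kHz, appears at 7.4 kHz.
22.4 kHz ≤ fs/2 = 24.1 kHz, passes unchanged.
206 kHz mod fs = 13.2 kHz.
13.2 kHz ≤ fs/2 = 24.1 kHz, appears at 13.2 kHz.
Distinct values: {4.4 kHz, 7.4 kHz, 13.2 kHz, 22.4 kHz}.

4.4 kHz, 7.4 kHz, 13.2 kHz, 22.4 kHz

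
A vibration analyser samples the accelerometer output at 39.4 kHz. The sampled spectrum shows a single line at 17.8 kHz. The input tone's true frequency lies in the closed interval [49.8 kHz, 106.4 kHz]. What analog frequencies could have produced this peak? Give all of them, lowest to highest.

57.2 kHz, 61 kHz, 96.6 kHz, 100.4 kHz

Frequencies that alias to 17.8 kHz are k·fs ± 17.8 kHz for integer k ≥ 0.
k=0: 17.8 kHz.
k=1: 21.6 kHz, 57.2 kHz.
k=2: 61 kHz, 96.6 kHz.
k=3: 100.4 kHz, 136 kHz.
k=4: 139.8 kHz, 175.4 kHz.
Within [49.8 kHz, 106.4 kHz]: 57.2 kHz, 61 kHz, 96.6 kHz, 100.4 kHz.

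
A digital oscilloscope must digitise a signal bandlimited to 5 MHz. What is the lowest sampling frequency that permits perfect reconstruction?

10 MHz

Nyquist rate = 2 × 5 MHz = 10 MHz.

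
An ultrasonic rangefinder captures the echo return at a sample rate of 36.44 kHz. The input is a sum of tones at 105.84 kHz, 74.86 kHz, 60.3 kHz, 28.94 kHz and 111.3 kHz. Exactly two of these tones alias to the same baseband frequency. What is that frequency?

fs/2 = 18.22 kHz.
105.84 kHz mod fs = 32.96 kHz.
32.96 kHz > fs/2 = 18.22 kHz, folds to fs − 32.96 kHz = 3.48 kHz.
74.86 kHz mod fs = 1.98 kHz.
1.98 kHz ≤ fs/2 = 18.22 kHz, appears at 1.98 kHz.
60.3 kHz mod fs = 23.86 kHz.
23.86 kHz > fs/2 = 18.22 kHz, folds to fs − 23.86 kHz = 12.58 kHz.
28.94 kHz > fs/2 = 18.22 kHz, folds to fs − 28.94 kHz = 7.5 kHz.
111.3 kHz mod fs = 1.98 kHz.
1.98 kHz ≤ fs/2 = 18.22 kHz, appears at 1.98 kHz.
74.86 kHz and 111.3 kHz both map to 1.98 kHz.

1.98 kHz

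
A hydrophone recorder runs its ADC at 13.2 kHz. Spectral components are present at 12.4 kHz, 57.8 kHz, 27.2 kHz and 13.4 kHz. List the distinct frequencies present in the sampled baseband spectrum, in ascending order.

fs/2 = 6.6 kHz.
12.4 kHz > fs/2 = 6.6 kHz, folds to fs − 12.4 kHz = 0.8 kHz.
57.8 kHz mod fs = 5 kHz.
5 kHz ≤ fs/2 = 6.6 kHz, appears at 5 kHz.
27.2 kHz mod fs = 0.8 kHz.
0.8 kHz ≤ fs/2 = 6.6 kHz, appears at 0.8 kHz.
13.4 kHz mod fs = 0.2 kHz.
0.2 kHz ≤ fs/2 = 6.6 kHz, appears at 0.2 kHz.
Distinct values: {0.2 kHz, 0.8 kHz, 5 kHz}.

0.2 kHz, 0.8 kHz, 5 kHz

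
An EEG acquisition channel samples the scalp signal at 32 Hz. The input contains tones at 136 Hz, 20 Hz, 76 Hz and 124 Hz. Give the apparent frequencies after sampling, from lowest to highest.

fs/2 = 16 Hz.
136 Hz mod fs = 8 Hz.
8 Hz ≤ fs/2 = 16 Hz, appears at 8 Hz.
20 Hz > fs/2 = 16 Hz, folds to fs − 20 Hz = 12 Hz.
76 Hz mod fs = 12 Hz.
12 Hz ≤ fs/2 = 16 Hz, appears at 12 Hz.
124 Hz mod fs = 28 Hz.
28 Hz > fs/2 = 16 Hz, folds to fs − 28 Hz = 4 Hz.
Distinct values: {4 Hz, 8 Hz, 12 Hz}.

4 Hz, 8 Hz, 12 Hz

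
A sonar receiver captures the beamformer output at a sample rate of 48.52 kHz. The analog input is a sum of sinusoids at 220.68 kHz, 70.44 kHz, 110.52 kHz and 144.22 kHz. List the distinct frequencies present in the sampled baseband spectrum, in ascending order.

1.34 kHz, 13.48 kHz, 21.92 kHz

fs/2 = 24.26 kHz.
220.68 kHz mod fs = 26.6 kHz.
26.6 kHz > fs/2 = 24.26 kHz, folds to fs − 26.6 kHz = 21.92 kHz.
70.44 kHz mod fs = 21.92 kHz.
21.92 kHz ≤ fs/2 = 24.26 kHz, appears at 21.92 kHz.
110.52 kHz mod fs = 13.48 kHz.
13.48 kHz ≤ fs/2 = 24.26 kHz, appears at 13.48 kHz.
144.22 kHz mod fs = 47.18 kHz.
47.18 kHz > fs/2 = 24.26 kHz, folds to fs − 47.18 kHz = 1.34 kHz.
Distinct values: {1.34 kHz, 13.48 kHz, 21.92 kHz}.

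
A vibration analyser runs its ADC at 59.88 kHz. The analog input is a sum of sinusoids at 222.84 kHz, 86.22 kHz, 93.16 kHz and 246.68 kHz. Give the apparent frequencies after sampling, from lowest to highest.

7.16 kHz, 16.68 kHz, 26.34 kHz, 26.6 kHz

fs/2 = 29.94 kHz.
222.84 kHz mod fs = 43.2 kHz.
43.2 kHz > fs/2 = 29.94 kHz, folds to fs − 43.2 kHz = 16.68 kHz.
86.22 kHz mod fs = 26.34 kHz.
26.34 kHz ≤ fs/2 = 29.94 kHz, appears at 26.34 kHz.
93.16 kHz mod fs = 33.28 kHz.
33.28 kHz > fs/2 = 29.94 kHz, folds to fs − 33.28 kHz = 26.6 kHz.
246.68 kHz mod fs = 7.16 kHz.
7.16 kHz ≤ fs/2 = 29.94 kHz, appears at 7.16 kHz.
Distinct values: {7.16 kHz, 16.68 kHz, 26.34 kHz, 26.6 kHz}.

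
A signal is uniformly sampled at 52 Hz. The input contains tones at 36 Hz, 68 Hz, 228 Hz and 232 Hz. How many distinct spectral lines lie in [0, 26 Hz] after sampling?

3

fs/2 = 26 Hz.
36 Hz > fs/2 = 26 Hz, folds to fs − 36 Hz = 16 Hz.
68 Hz mod fs = 16 Hz.
16 Hz ≤ fs/2 = 26 Hz, appears at 16 Hz.
228 Hz mod fs = 20 Hz.
20 Hz ≤ fs/2 = 26 Hz, appears at 20 Hz.
232 Hz mod fs = 24 Hz.
24 Hz ≤ fs/2 = 26 Hz, appears at 24 Hz.
Distinct values: {16 Hz, 20 Hz, 24 Hz} → 3.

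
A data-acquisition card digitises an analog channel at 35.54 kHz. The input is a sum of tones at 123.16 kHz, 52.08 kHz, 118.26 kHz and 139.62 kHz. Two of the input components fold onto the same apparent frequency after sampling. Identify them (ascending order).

fs/2 = 17.77 kHz.
123.16 kHz mod fs = 16.54 kHz.
16.54 kHz ≤ fs/2 = 17.77 kHz, appears at 16.54 kHz.
52.08 kHz mod fs = 16.54 kHz.
16.54 kHz ≤ fs/2 = 17.77 kHz, appears at 16.54 kHz.
118.26 kHz mod fs = 11.64 kHz.
11.64 kHz ≤ fs/2 = 17.77 kHz, appears at 11.64 kHz.
139.62 kHz mod fs = 33 kHz.
33 kHz > fs/2 = 17.77 kHz, folds to fs − 33 kHz = 2.54 kHz.
52.08 kHz and 123.16 kHz both map to 16.54 kHz.

52.08 kHz, 123.16 kHz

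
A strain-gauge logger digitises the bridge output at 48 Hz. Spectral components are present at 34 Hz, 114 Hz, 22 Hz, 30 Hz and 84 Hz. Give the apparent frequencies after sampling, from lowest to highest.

fs/2 = 24 Hz.
34 Hz > fs/2 = 24 Hz, folds to fs − 34 Hz = 14 Hz.
114 Hz mod fs = 18 Hz.
18 Hz ≤ fs/2 = 24 Hz, appears at 18 Hz.
22 Hz ≤ fs/2 = 24 Hz, passes unchanged.
30 Hz > fs/2 = 24 Hz, folds to fs − 30 Hz = 18 Hz.
84 Hz mod fs = 36 Hz.
36 Hz > fs/2 = 24 Hz, folds to fs − 36 Hz = 12 Hz.
Distinct values: {12 Hz, 14 Hz, 18 Hz, 22 Hz}.

12 Hz, 14 Hz, 18 Hz, 22 Hz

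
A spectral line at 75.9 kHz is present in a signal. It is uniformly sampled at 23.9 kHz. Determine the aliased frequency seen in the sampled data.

75.9 kHz mod fs = 4.2 kHz.
4.2 kHz ≤ fs/2 = 11.95 kHz, appears at 4.2 kHz.

4.2 kHz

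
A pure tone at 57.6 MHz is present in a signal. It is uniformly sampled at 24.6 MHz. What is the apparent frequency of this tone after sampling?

8.4 MHz

57.6 MHz mod fs = 8.4 MHz.
8.4 MHz ≤ fs/2 = 12.3 MHz, appears at 8.4 MHz.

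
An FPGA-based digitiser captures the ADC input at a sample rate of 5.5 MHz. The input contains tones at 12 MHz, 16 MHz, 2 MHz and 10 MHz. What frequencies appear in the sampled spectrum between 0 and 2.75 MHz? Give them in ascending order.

0.5 MHz, 1 MHz, 2 MHz

fs/2 = 2.75 MHz.
12 MHz mod fs = 1 MHz.
1 MHz ≤ fs/2 = 2.75 MHz, appears at 1 MHz.
16 MHz mod fs = 5 MHz.
5 MHz > fs/2 = 2.75 MHz, folds to fs − 5 MHz = 0.5 MHz.
2 MHz ≤ fs/2 = 2.75 MHz, passes unchanged.
10 MHz mod fs = 4.5 MHz.
4.5 MHz > fs/2 = 2.75 MHz, folds to fs − 4.5 MHz = 1 MHz.
Distinct values: {0.5 MHz, 1 MHz, 2 MHz}.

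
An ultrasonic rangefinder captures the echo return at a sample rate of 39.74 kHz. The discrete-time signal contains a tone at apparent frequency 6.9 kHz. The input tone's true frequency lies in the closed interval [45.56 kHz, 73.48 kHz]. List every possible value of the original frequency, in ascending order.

Frequencies that alias to 6.9 kHz are k·fs ± 6.9 kHz for integer k ≥ 0.
k=0: 6.9 kHz.
k=1: 32.84 kHz, 46.64 kHz.
k=2: 72.58 kHz, 86.38 kHz.
k=3: 112.32 kHz, 126.12 kHz.
Within [45.56 kHz, 73.48 kHz]: 46.64 kHz, 72.58 kHz.

46.64 kHz, 72.58 kHz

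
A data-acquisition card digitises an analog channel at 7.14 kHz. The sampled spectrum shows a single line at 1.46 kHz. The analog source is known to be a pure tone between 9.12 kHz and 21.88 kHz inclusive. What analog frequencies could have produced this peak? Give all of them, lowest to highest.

Frequencies that alias to 1.46 kHz are k·fs ± 1.46 kHz for integer k ≥ 0.
k=0: 1.46 kHz.
k=1: 5.68 kHz, 8.6 kHz.
k=2: 12.82 kHz, 15.74 kHz.
k=3: 19.96 kHz, 22.88 kHz.
k=4: 27.1 kHz, 30.02 kHz.
Within [9.12 kHz, 21.88 kHz]: 12.82 kHz, 15.74 kHz, 19.96 kHz.

12.82 kHz, 15.74 kHz, 19.96 kHz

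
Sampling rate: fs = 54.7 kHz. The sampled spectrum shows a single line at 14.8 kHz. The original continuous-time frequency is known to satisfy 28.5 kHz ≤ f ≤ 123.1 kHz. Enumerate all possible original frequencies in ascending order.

Frequencies that alias to 14.8 kHz are k·fs ± 14.8 kHz for integer k ≥ 0.
k=0: 14.8 kHz.
k=1: 39.9 kHz, 69.5 kHz.
k=2: 94.6 kHz, 124.2 kHz.
k=3: 149.3 kHz, 178.9 kHz.
Within [28.5 kHz, 123.1 kHz]: 39.9 kHz, 69.5 kHz, 94.6 kHz.

39.9 kHz, 69.5 kHz, 94.6 kHz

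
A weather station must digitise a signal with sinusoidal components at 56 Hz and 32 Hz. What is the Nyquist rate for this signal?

Highest-frequency component: 56 Hz.
Nyquist rate = 2 × 56 Hz = 112 Hz.

112 Hz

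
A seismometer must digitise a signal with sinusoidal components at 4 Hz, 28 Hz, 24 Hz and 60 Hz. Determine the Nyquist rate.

120 Hz

Highest-frequency component: 60 Hz.
Nyquist rate = 2 × 60 Hz = 120 Hz.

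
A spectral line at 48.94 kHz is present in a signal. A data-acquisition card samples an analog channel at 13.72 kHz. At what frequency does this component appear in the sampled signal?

48.94 kHz mod fs = 7.78 kHz.
7.78 kHz > fs/2 = 6.86 kHz, folds to fs − 7.78 kHz = 5.94 kHz.

5.94 kHz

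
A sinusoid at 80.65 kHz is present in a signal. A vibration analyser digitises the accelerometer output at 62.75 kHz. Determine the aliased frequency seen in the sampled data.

17.9 kHz

80.65 kHz mod fs = 17.9 kHz.
17.9 kHz ≤ fs/2 = 31.375 kHz, appears at 17.9 kHz.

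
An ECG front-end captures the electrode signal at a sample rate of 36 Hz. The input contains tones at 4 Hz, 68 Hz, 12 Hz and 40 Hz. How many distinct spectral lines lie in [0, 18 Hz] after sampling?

2

fs/2 = 18 Hz.
4 Hz ≤ fs/2 = 18 Hz, passes unchanged.
68 Hz mod fs = 32 Hz.
32 Hz > fs/2 = 18 Hz, folds to fs − 32 Hz = 4 Hz.
12 Hz ≤ fs/2 = 18 Hz, passes unchanged.
40 Hz mod fs = 4 Hz.
4 Hz ≤ fs/2 = 18 Hz, appears at 4 Hz.
Distinct values: {4 Hz, 12 Hz} → 2.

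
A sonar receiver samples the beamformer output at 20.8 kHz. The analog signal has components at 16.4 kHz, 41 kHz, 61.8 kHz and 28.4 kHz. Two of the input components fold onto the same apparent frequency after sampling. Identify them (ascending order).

fs/2 = 10.4 kHz.
16.4 kHz > fs/2 = 10.4 kHz, folds to fs − 16.4 kHz = 4.4 kHz.
41 kHz mod fs = 20.2 kHz.
20.2 kHz > fs/2 = 10.4 kHz, folds to fs − 20.2 kHz = 0.6 kHz.
61.8 kHz mod fs = 20.2 kHz.
20.2 kHz > fs/2 = 10.4 kHz, folds to fs − 20.2 kHz = 0.6 kHz.
28.4 kHz mod fs = 7.6 kHz.
7.6 kHz ≤ fs/2 = 10.4 kHz, appears at 7.6 kHz.
41 kHz and 61.8 kHz both map to 0.6 kHz.

41 kHz, 61.8 kHz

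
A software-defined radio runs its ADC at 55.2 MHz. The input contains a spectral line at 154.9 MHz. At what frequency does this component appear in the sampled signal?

10.7 MHz

154.9 MHz mod fs = 44.5 MHz.
44.5 MHz > fs/2 = 27.6 MHz, folds to fs − 44.5 MHz = 10.7 MHz.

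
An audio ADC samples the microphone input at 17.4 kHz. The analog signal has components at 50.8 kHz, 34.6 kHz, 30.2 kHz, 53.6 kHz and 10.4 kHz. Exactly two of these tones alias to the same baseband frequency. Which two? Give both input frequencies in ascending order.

fs/2 = 8.7 kHz.
50.8 kHz mod fs = 16 kHz.
16 kHz > fs/2 = 8.7 kHz, folds to fs − 16 kHz = 1.4 kHz.
34.6 kHz mod fs = 17.2 kHz.
17.2 kHz > fs/2 = 8.7 kHz, folds to fs − 17.2 kHz = 0.2 kHz.
30.2 kHz mod fs = 12.8 kHz.
12.8 kHz > fs/2 = 8.7 kHz, folds to fs − 12.8 kHz = 4.6 kHz.
53.6 kHz mod fs = 1.4 kHz.
1.4 kHz ≤ fs/2 = 8.7 kHz, appears at 1.4 kHz.
10.4 kHz > fs/2 = 8.7 kHz, folds to fs − 10.4 kHz = 7 kHz.
50.8 kHz and 53.6 kHz both map to 1.4 kHz.

50.8 kHz, 53.6 kHz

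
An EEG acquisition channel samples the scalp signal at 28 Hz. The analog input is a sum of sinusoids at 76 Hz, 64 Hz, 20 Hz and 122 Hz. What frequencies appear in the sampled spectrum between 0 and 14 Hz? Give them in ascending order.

fs/2 = 14 Hz.
76 Hz mod fs = 20 Hz.
20 Hz > fs/2 = 14 Hz, folds to fs − 20 Hz = 8 Hz.
64 Hz mod fs = 8 Hz.
8 Hz ≤ fs/2 = 14 Hz, appears at 8 Hz.
20 Hz > fs/2 = 14 Hz, folds to fs − 20 Hz = 8 Hz.
122 Hz mod fs = 10 Hz.
10 Hz ≤ fs/2 = 14 Hz, appears at 10 Hz.
Distinct values: {8 Hz, 10 Hz}.

8 Hz, 10 Hz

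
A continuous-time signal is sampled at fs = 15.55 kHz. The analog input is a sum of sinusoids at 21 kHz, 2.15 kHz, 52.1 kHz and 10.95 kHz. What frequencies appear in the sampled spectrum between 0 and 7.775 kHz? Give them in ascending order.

fs/2 = 7.775 kHz.
21 kHz mod fs = 5.45 kHz.
5.45 kHz ≤ fs/2 = 7.775 kHz, appears at 5.45 kHz.
2.15 kHz ≤ fs/2 = 7.775 kHz, passes unchanged.
52.1 kHz mod fs = 5.45 kHz.
5.45 kHz ≤ fs/2 = 7.775 kHz, appears at 5.45 kHz.
10.95 kHz > fs/2 = 7.775 kHz, folds to fs − 10.95 kHz = 4.6 kHz.
Distinct values: {2.15 kHz, 4.6 kHz, 5.45 kHz}.

2.15 kHz, 4.6 kHz, 5.45 kHz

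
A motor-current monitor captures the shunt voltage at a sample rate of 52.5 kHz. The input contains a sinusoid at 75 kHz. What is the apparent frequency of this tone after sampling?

22.5 kHz

75 kHz mod fs = 22.5 kHz.
22.5 kHz ≤ fs/2 = 26.25 kHz, appears at 22.5 kHz.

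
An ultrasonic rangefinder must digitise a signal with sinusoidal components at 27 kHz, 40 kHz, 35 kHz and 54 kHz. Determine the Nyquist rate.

Highest-frequency component: 54 kHz.
Nyquist rate = 2 × 54 kHz = 108 kHz.

108 kHz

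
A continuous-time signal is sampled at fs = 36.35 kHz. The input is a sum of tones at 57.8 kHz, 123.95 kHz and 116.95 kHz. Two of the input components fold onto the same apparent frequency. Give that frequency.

fs/2 = 18.175 kHz.
57.8 kHz mod fs = 21.45 kHz.
21.45 kHz > fs/2 = 18.175 kHz, folds to fs − 21.45 kHz = 14.9 kHz.
123.95 kHz mod fs = 14.9 kHz.
14.9 kHz ≤ fs/2 = 18.175 kHz, appears at 14.9 kHz.
116.95 kHz mod fs = 7.9 kHz.
7.9 kHz ≤ fs/2 = 18.175 kHz, appears at 7.9 kHz.
57.8 kHz and 123.95 kHz both map to 14.9 kHz.

14.9 kHz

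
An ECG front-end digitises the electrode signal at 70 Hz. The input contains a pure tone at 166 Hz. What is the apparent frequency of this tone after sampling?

166 Hz mod fs = 26 Hz.
26 Hz ≤ fs/2 = 35 Hz, appears at 26 Hz.

26 Hz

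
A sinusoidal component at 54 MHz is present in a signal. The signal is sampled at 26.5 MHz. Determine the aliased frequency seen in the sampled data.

1 MHz

54 MHz mod fs = 1 MHz.
1 MHz ≤ fs/2 = 13.25 MHz, appears at 1 MHz.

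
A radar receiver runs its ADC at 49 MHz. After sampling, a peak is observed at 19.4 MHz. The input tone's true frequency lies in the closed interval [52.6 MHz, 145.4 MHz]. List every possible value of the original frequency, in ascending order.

Frequencies that alias to 19.4 MHz are k·fs ± 19.4 MHz for integer k ≥ 0.
k=0: 19.4 MHz.
k=1: 29.6 MHz, 68.4 MHz.
k=2: 78.6 MHz, 117.4 MHz.
k=3: 127.6 MHz, 166.4 MHz.
k=4: 176.6 MHz, 215.4 MHz.
Within [52.6 MHz, 145.4 MHz]: 68.4 MHz, 78.6 MHz, 117.4 MHz, 127.6 MHz.

68.4 MHz, 78.6 MHz, 117.4 MHz, 127.6 MHz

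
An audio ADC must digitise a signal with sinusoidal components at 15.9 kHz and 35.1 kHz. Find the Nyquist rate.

Highest-frequency component: 35.1 kHz.
Nyquist rate = 2 × 35.1 kHz = 70.2 kHz.

70.2 kHz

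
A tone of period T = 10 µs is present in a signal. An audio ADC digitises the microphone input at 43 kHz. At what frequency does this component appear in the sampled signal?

14 kHz

T = 10 µs → f = 1/T = 100 kHz.
100 kHz mod fs = 14 kHz.
14 kHz ≤ fs/2 = 21.5 kHz, appears at 14 kHz.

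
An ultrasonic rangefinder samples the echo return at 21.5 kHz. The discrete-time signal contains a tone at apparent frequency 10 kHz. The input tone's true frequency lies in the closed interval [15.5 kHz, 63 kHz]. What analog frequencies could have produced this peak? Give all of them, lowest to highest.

31.5 kHz, 33 kHz, 53 kHz, 54.5 kHz

Frequencies that alias to 10 kHz are k·fs ± 10 kHz for integer k ≥ 0.
k=0: 10 kHz.
k=1: 11.5 kHz, 31.5 kHz.
k=2: 33 kHz, 53 kHz.
k=3: 54.5 kHz, 74.5 kHz.
k=4: 76 kHz, 96 kHz.
Within [15.5 kHz, 63 kHz]: 31.5 kHz, 33 kHz, 53 kHz, 54.5 kHz.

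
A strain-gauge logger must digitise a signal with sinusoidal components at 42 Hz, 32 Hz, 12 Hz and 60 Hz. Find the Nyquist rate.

Highest-frequency component: 60 Hz.
Nyquist rate = 2 × 60 Hz = 120 Hz.

120 Hz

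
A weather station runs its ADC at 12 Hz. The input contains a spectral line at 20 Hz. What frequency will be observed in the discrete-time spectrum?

20 Hz mod fs = 8 Hz.
8 Hz > fs/2 = 6 Hz, folds to fs − 8 Hz = 4 Hz.

4 Hz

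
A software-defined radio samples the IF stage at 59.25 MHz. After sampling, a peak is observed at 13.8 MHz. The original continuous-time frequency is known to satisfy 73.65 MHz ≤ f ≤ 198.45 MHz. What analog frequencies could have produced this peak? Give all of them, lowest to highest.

104.7 MHz, 132.3 MHz, 163.95 MHz, 191.55 MHz

Frequencies that alias to 13.8 MHz are k·fs ± 13.8 MHz for integer k ≥ 0.
k=0: 13.8 MHz.
k=1: 45.45 MHz, 73.05 MHz.
k=2: 104.7 MHz, 132.3 MHz.
k=3: 163.95 MHz, 191.55 MHz.
k=4: 223.2 MHz, 250.8 MHz.
Within [73.65 MHz, 198.45 MHz]: 104.7 MHz, 132.3 MHz, 163.95 MHz, 191.55 MHz.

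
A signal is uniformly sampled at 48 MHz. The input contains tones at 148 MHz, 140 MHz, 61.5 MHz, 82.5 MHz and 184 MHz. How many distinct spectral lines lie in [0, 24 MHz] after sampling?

3

fs/2 = 24 MHz.
148 MHz mod fs = 4 MHz.
4 MHz ≤ fs/2 = 24 MHz, appears at 4 MHz.
140 MHz mod fs = 44 MHz.
44 MHz > fs/2 = 24 MHz, folds to fs − 44 MHz = 4 MHz.
61.5 MHz mod fs = 13.5 MHz.
13.5 MHz ≤ fs/2 = 24 MHz, appears at 13.5 MHz.
82.5 MHz mod fs = 34.5 MHz.
34.5 MHz > fs/2 = 24 MHz, folds to fs − 34.5 MHz = 13.5 MHz.
184 MHz mod fs = 40 MHz.
40 MHz > fs/2 = 24 MHz, folds to fs − 40 MHz = 8 MHz.
Distinct values: {4 MHz, 8 MHz, 13.5 MHz} → 3.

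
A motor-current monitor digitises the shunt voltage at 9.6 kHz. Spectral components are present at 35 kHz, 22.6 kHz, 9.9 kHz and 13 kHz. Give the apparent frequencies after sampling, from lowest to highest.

0.3 kHz, 3.4 kHz

fs/2 = 4.8 kHz.
35 kHz mod fs = 6.2 kHz.
6.2 kHz > fs/2 = 4.8 kHz, folds to fs − 6.2 kHz = 3.4 kHz.
22.6 kHz mod fs = 3.4 kHz.
3.4 kHz ≤ fs/2 = 4.8 kHz, appears at 3.4 kHz.
9.9 kHz mod fs = 0.3 kHz.
0.3 kHz ≤ fs/2 = 4.8 kHz, appears at 0.3 kHz.
13 kHz mod fs = 3.4 kHz.
3.4 kHz ≤ fs/2 = 4.8 kHz, appears at 3.4 kHz.
Distinct values: {0.3 kHz, 3.4 kHz}.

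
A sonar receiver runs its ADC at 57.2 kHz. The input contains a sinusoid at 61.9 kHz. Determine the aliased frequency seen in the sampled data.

4.7 kHz

61.9 kHz mod fs = 4.7 kHz.
4.7 kHz ≤ fs/2 = 28.6 kHz, appears at 4.7 kHz.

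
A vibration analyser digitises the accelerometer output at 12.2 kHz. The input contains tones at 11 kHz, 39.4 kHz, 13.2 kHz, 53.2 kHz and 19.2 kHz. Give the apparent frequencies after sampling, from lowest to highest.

1 kHz, 1.2 kHz, 2.8 kHz, 4.4 kHz, 5.2 kHz

fs/2 = 6.1 kHz.
11 kHz > fs/2 = 6.1 kHz, folds to fs − 11 kHz = 1.2 kHz.
39.4 kHz mod fs = 2.8 kHz.
2.8 kHz ≤ fs/2 = 6.1 kHz, appears at 2.8 kHz.
13.2 kHz mod fs = 1 kHz.
1 kHz ≤ fs/2 = 6.1 kHz, appears at 1 kHz.
53.2 kHz mod fs = 4.4 kHz.
4.4 kHz ≤ fs/2 = 6.1 kHz, appears at 4.4 kHz.
19.2 kHz mod fs = 7 kHz.
7 kHz > fs/2 = 6.1 kHz, folds to fs − 7 kHz = 5.2 kHz.
Distinct values: {1 kHz, 1.2 kHz, 2.8 kHz, 4.4 kHz, 5.2 kHz}.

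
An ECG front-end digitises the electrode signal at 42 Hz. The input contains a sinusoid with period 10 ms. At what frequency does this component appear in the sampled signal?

T = 10 ms → f = 1/T = 100 Hz.
100 Hz mod fs = 16 Hz.
16 Hz ≤ fs/2 = 21 Hz, appears at 16 Hz.

16 Hz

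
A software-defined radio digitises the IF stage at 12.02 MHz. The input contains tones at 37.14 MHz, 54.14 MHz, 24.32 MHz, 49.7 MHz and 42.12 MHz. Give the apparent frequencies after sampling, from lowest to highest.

0.28 MHz, 1.08 MHz, 1.62 MHz, 5.96 MHz

fs/2 = 6.01 MHz.
37.14 MHz mod fs = 1.08 MHz.
1.08 MHz ≤ fs/2 = 6.01 MHz, appears at 1.08 MHz.
54.14 MHz mod fs = 6.06 MHz.
6.06 MHz > fs/2 = 6.01 MHz, folds to fs − 6.06 MHz = 5.96 MHz.
24.32 MHz mod fs = 0.28 MHz.
0.28 MHz ≤ fs/2 = 6.01 MHz, appears at 0.28 MHz.
49.7 MHz mod fs = 1.62 MHz.
1.62 MHz ≤ fs/2 = 6.01 MHz, appears at 1.62 MHz.
42.12 MHz mod fs = 6.06 MHz.
6.06 MHz > fs/2 = 6.01 MHz, folds to fs − 6.06 MHz = 5.96 MHz.
Distinct values: {0.28 MHz, 1.08 MHz, 1.62 MHz, 5.96 MHz}.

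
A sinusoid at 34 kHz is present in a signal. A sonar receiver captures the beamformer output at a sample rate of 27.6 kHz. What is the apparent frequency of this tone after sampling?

34 kHz mod fs = 6.4 kHz.
6.4 kHz ≤ fs/2 = 13.8 kHz, appears at 6.4 kHz.

6.4 kHz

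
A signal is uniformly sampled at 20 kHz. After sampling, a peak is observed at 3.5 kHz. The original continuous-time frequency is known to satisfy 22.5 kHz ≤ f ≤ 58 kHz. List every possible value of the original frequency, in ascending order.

23.5 kHz, 36.5 kHz, 43.5 kHz, 56.5 kHz

Frequencies that alias to 3.5 kHz are k·fs ± 3.5 kHz for integer k ≥ 0.
k=0: 3.5 kHz.
k=1: 16.5 kHz, 23.5 kHz.
k=2: 36.5 kHz, 43.5 kHz.
k=3: 56.5 kHz, 63.5 kHz.
k=4: 76.5 kHz, 83.5 kHz.
Within [22.5 kHz, 58 kHz]: 23.5 kHz, 36.5 kHz, 43.5 kHz, 56.5 kHz.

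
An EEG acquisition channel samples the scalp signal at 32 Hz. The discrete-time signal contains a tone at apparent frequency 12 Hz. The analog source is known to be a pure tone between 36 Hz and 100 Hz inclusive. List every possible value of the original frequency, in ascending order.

44 Hz, 52 Hz, 76 Hz, 84 Hz

Frequencies that alias to 12 Hz are k·fs ± 12 Hz for integer k ≥ 0.
k=0: 12 Hz.
k=1: 20 Hz, 44 Hz.
k=2: 52 Hz, 76 Hz.
k=3: 84 Hz, 108 Hz.
k=4: 116 Hz, 140 Hz.
Within [36 Hz, 100 Hz]: 44 Hz, 52 Hz, 76 Hz, 84 Hz.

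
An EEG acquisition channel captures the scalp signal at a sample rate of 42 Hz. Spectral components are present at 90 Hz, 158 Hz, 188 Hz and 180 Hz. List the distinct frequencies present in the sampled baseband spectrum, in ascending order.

fs/2 = 21 Hz.
90 Hz mod fs = 6 Hz.
6 Hz ≤ fs/2 = 21 Hz, appears at 6 Hz.
158 Hz mod fs = 32 Hz.
32 Hz > fs/2 = 21 Hz, folds to fs − 32 Hz = 10 Hz.
188 Hz mod fs = 20 Hz.
20 Hz ≤ fs/2 = 21 Hz, appears at 20 Hz.
180 Hz mod fs = 12 Hz.
12 Hz ≤ fs/2 = 21 Hz, appears at 12 Hz.
Distinct values: {6 Hz, 10 Hz, 12 Hz, 20 Hz}.

6 Hz, 10 Hz, 12 Hz, 20 Hz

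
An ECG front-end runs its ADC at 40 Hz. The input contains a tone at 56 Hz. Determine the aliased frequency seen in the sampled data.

16 Hz

56 Hz mod fs = 16 Hz.
16 Hz ≤ fs/2 = 20 Hz, appears at 16 Hz.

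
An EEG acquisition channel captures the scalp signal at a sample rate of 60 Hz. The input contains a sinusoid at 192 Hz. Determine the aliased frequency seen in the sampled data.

192 Hz mod fs = 12 Hz.
12 Hz ≤ fs/2 = 30 Hz, appears at 12 Hz.

12 Hz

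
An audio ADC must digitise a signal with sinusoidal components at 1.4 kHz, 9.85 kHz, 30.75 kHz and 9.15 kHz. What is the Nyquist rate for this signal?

Highest-frequency component: 30.75 kHz.
Nyquist rate = 2 × 30.75 kHz = 61.5 kHz.

61.5 kHz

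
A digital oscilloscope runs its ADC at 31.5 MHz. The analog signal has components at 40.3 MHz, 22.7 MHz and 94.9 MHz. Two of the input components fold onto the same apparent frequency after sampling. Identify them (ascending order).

fs/2 = 15.75 MHz.
40.3 MHz mod fs = 8.8 MHz.
8.8 MHz ≤ fs/2 = 15.75 MHz, appears at 8.8 MHz.
22.7 MHz > fs/2 = 15.75 MHz, folds to fs − 22.7 MHz = 8.8 MHz.
94.9 MHz mod fs = 0.4 MHz.
0.4 MHz ≤ fs/2 = 15.75 MHz, appears at 0.4 MHz.
22.7 MHz and 40.3 MHz both map to 8.8 MHz.

22.7 MHz, 40.3 MHz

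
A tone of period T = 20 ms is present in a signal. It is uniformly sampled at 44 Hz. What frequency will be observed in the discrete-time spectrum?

T = 20 ms → f = 1/T = 50 Hz.
50 Hz mod fs = 6 Hz.
6 Hz ≤ fs/2 = 22 Hz, appears at 6 Hz.

6 Hz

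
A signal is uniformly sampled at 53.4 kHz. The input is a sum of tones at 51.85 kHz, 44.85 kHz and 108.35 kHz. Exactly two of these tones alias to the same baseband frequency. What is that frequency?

fs/2 = 26.7 kHz.
51.85 kHz > fs/2 = 26.7 kHz, folds to fs − 51.85 kHz = 1.55 kHz.
44.85 kHz > fs/2 = 26.7 kHz, folds to fs − 44.85 kHz = 8.55 kHz.
108.35 kHz mod fs = 1.55 kHz.
1.55 kHz ≤ fs/2 = 26.7 kHz, appears at 1.55 kHz.
51.85 kHz and 108.35 kHz both map to 1.55 kHz.

1.55 kHz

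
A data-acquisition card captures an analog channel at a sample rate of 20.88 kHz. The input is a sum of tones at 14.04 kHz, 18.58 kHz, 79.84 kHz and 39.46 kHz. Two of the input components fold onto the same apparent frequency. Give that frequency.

fs/2 = 10.44 kHz.
14.04 kHz > fs/2 = 10.44 kHz, folds to fs − 14.04 kHz = 6.84 kHz.
18.58 kHz > fs/2 = 10.44 kHz, folds to fs − 18.58 kHz = 2.3 kHz.
79.84 kHz mod fs = 17.2 kHz.
17.2 kHz > fs/2 = 10.44 kHz, folds to fs − 17.2 kHz = 3.68 kHz.
39.46 kHz mod fs = 18.58 kHz.
18.58 kHz > fs/2 = 10.44 kHz, folds to fs − 18.58 kHz = 2.3 kHz.
18.58 kHz and 39.46 kHz both map to 2.3 kHz.

2.3 kHz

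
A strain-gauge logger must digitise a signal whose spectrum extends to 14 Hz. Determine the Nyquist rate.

Nyquist rate = 2 × 14 Hz = 28 Hz.

28 Hz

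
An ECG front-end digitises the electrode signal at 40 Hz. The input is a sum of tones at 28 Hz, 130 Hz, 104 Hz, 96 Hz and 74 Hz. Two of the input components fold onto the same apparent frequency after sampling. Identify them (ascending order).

96 Hz, 104 Hz

fs/2 = 20 Hz.
28 Hz > fs/2 = 20 Hz, folds to fs − 28 Hz = 12 Hz.
130 Hz mod fs = 10 Hz.
10 Hz ≤ fs/2 = 20 Hz, appears at 10 Hz.
104 Hz mod fs = 24 Hz.
24 Hz > fs/2 = 20 Hz, folds to fs − 24 Hz = 16 Hz.
96 Hz mod fs = 16 Hz.
16 Hz ≤ fs/2 = 20 Hz, appears at 16 Hz.
74 Hz mod fs = 34 Hz.
34 Hz > fs/2 = 20 Hz, folds to fs − 34 Hz = 6 Hz.
96 Hz and 104 Hz both map to 16 Hz.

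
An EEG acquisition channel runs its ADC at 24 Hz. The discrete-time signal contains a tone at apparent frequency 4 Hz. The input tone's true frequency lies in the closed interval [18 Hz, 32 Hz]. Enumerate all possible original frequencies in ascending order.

Frequencies that alias to 4 Hz are k·fs ± 4 Hz for integer k ≥ 0.
k=0: 4 Hz.
k=1: 20 Hz, 28 Hz.
k=2: 44 Hz, 52 Hz.
Within [18 Hz, 32 Hz]: 20 Hz, 28 Hz.

20 Hz, 28 Hz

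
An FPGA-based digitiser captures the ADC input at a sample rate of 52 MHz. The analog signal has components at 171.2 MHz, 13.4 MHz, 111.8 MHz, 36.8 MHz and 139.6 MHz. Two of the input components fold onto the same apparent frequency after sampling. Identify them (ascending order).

fs/2 = 26 MHz.
171.2 MHz mod fs = 15.2 MHz.
15.2 MHz ≤ fs/2 = 26 MHz, appears at 15.2 MHz.
13.4 MHz ≤ fs/2 = 26 MHz, passes unchanged.
111.8 MHz mod fs = 7.8 MHz.
7.8 MHz ≤ fs/2 = 26 MHz, appears at 7.8 MHz.
36.8 MHz > fs/2 = 26 MHz, folds to fs − 36.8 MHz = 15.2 MHz.
139.6 MHz mod fs = 35.6 MHz.
35.6 MHz > fs/2 = 26 MHz, folds to fs − 35.6 MHz = 16.4 MHz.
36.8 MHz and 171.2 MHz both map to 15.2 MHz.

36.8 MHz, 171.2 MHz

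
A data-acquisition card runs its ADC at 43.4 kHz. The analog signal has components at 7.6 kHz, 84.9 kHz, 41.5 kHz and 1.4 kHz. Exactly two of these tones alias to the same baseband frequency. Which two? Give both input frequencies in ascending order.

41.5 kHz, 84.9 kHz

fs/2 = 21.7 kHz.
7.6 kHz ≤ fs/2 = 21.7 kHz, passes unchanged.
84.9 kHz mod fs = 41.5 kHz.
41.5 kHz > fs/2 = 21.7 kHz, folds to fs − 41.5 kHz = 1.9 kHz.
41.5 kHz > fs/2 = 21.7 kHz, folds to fs − 41.5 kHz = 1.9 kHz.
1.4 kHz ≤ fs/2 = 21.7 kHz, passes unchanged.
41.5 kHz and 84.9 kHz both map to 1.9 kHz.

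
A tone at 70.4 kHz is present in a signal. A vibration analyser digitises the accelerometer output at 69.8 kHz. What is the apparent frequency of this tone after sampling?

70.4 kHz mod fs = 0.6 kHz.
0.6 kHz ≤ fs/2 = 34.9 kHz, appears at 0.6 kHz.

0.6 kHz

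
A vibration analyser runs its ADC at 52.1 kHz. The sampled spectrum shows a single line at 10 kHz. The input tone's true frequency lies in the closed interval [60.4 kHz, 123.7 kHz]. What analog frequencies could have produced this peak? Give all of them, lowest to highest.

62.1 kHz, 94.2 kHz, 114.2 kHz

Frequencies that alias to 10 kHz are k·fs ± 10 kHz for integer k ≥ 0.
k=0: 10 kHz.
k=1: 42.1 kHz, 62.1 kHz.
k=2: 94.2 kHz, 114.2 kHz.
k=3: 146.3 kHz, 166.3 kHz.
Within [60.4 kHz, 123.7 kHz]: 62.1 kHz, 94.2 kHz, 114.2 kHz.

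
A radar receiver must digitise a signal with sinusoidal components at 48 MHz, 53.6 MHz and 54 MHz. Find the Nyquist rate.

108 MHz

Highest-frequency component: 54 MHz.
Nyquist rate = 2 × 54 MHz = 108 MHz.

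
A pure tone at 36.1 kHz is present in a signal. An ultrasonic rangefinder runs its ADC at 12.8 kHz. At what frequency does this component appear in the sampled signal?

36.1 kHz mod fs = 10.5 kHz.
10.5 kHz > fs/2 = 6.4 kHz, folds to fs − 10.5 kHz = 2.3 kHz.

2.3 kHz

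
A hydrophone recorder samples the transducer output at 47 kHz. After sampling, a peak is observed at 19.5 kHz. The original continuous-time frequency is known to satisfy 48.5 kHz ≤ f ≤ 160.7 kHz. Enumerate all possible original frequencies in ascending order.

Frequencies that alias to 19.5 kHz are k·fs ± 19.5 kHz for integer k ≥ 0.
k=0: 19.5 kHz.
k=1: 27.5 kHz, 66.5 kHz.
k=2: 74.5 kHz, 113.5 kHz.
k=3: 121.5 kHz, 160.5 kHz.
k=4: 168.5 kHz, 207.5 kHz.
Within [48.5 kHz, 160.7 kHz]: 66.5 kHz, 74.5 kHz, 113.5 kHz, 121.5 kHz, 160.5 kHz.

66.5 kHz, 74.5 kHz, 113.5 kHz, 121.5 kHz, 160.5 kHz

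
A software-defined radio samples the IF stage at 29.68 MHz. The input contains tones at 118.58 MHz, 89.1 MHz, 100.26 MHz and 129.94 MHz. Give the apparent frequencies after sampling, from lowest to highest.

fs/2 = 14.84 MHz.
118.58 MHz mod fs = 29.54 MHz.
29.54 MHz > fs/2 = 14.84 MHz, folds to fs − 29.54 MHz = 0.14 MHz.
89.1 MHz mod fs = 0.06 MHz.
0.06 MHz ≤ fs/2 = 14.84 MHz, appears at 0.06 MHz.
100.26 MHz mod fs = 11.22 MHz.
11.22 MHz ≤ fs/2 = 14.84 MHz, appears at 11.22 MHz.
129.94 MHz mod fs = 11.22 MHz.
11.22 MHz ≤ fs/2 = 14.84 MHz, appears at 11.22 MHz.
Distinct values: {0.06 MHz, 0.14 MHz, 11.22 MHz}.

0.06 MHz, 0.14 MHz, 11.22 MHz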